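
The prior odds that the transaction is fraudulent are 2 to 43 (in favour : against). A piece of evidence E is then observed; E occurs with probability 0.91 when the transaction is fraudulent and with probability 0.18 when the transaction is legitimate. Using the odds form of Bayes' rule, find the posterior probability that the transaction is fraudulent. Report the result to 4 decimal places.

Prior odds = 2/43 = 0.046512.
Likelihood ratio for E = 0.91/0.18 = 5.0556.
Posterior odds = prior odds × LR = 0.23514.
Posterior probability = odds/(1+odds) = 0.23514/1.2351 = 0.1904.

Posterior probability ≈ 0.1904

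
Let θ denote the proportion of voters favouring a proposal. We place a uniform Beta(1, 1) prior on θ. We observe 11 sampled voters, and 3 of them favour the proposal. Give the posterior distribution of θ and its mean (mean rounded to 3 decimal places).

Posterior: Beta(4, 9); mean ≈ 0.308

The binomial likelihood is conjugate to the Beta prior: with 3 successes and 8 failures, the posterior is Beta(1+3, 1+8) = Beta(4, 9).
E[θ | data] = 4/(4+9) = 0.308.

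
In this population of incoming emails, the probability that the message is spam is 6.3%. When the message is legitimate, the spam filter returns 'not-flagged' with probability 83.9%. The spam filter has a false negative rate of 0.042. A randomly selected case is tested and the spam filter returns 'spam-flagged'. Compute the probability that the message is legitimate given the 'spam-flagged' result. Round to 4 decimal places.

Write H for 'the message is spam'. Prior odds H:¬H = 0.063/0.937 = 0.067236. For the 'spam-flagged' outcome, the likelihood ratio is 0.958/0.161 = 5.9503.
Posterior odds = 0.067236 × 5.9503 = 0.40007, so P(H|E) = 0.40007/(1+0.40007) = 0.2858. Then P(¬H|E) = 1 − 0.2858 = 0.7142.

P(¬H | E) ≈ 0.7142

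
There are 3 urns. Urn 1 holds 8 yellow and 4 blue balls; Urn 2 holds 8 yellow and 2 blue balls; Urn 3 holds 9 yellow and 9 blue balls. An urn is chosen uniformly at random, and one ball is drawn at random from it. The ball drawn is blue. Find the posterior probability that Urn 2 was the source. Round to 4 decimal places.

Posterior probability ≈ 0.1935

Tabulate prior·likelihood by source: [1] prior 0.333333, lik 0.3333, product 0.1111; [2] prior 0.333333, lik 0.2, product 0.06667; [3] prior 0.333333, lik 0.5, product 0.1667.
Normalizing constant = 0.34444; the posterior for Urn 2 is its product over the sum, 0.06667/0.34444 = 0.1935.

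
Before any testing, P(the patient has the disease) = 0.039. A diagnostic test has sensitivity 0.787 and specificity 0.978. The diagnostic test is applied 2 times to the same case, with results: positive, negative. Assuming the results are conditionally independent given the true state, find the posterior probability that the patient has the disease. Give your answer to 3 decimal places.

Let H be the event that the patient has the disease; start with P(H) = 0.039. P('positive'|H) = 0.787, P('positive'|¬H) = 0.022.
Update on result 1 ('positive'): P(H) ← 0.787·0.0390 / (0.787·0.0390 + 0.022·0.9610) = 0.030693/0.051835 = 0.5921.
Update on result 2 ('negative'): P(H) ← 0.213·0.5921 / (0.213·0.5921 + 0.978·0.4079) = 0.12612/0.52502 = 0.2402.

Posterior P(H) ≈ 0.240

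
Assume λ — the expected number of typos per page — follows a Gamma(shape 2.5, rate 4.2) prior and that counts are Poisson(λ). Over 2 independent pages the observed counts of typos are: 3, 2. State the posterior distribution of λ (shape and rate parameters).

The Poisson likelihood adds the total count to the shape and the number of exposure periods to the rate. Here ∑xᵢ = 5 and n = 2, so shape 2.5→7.5 and rate 4.2→6.2.

Posterior: Gamma(shape=7.5, rate=6.2)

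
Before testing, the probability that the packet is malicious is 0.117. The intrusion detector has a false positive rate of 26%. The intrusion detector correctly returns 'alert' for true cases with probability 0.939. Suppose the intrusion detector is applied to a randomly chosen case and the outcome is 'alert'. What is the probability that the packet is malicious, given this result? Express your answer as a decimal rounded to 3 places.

Let H be the event that the packet is malicious. P(H) = 0.117, so P(¬H) = 0.883. With E the 'alert' result, P(E|H) = 0.939 and P(E|¬H) = 0.26.
P(E) = 0.939·0.117 + 0.26·0.883 = 0.10986 + 0.22958 = 0.33944.
By Bayes' theorem, P(H|E) = 0.10986 / 0.33944 = 0.324.

P(H | E) ≈ 0.324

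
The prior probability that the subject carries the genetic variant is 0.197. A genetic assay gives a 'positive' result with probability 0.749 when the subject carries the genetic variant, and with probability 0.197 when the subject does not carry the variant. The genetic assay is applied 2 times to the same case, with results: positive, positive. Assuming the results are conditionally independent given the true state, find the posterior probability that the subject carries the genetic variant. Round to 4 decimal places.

Posterior P(H) ≈ 0.7800

With H the event that the subject carries the genetic variant, the joint likelihood of the observed sequence is P(data|H) = 0.749·0.749 = 0.56100 and P(data|¬H) = 0.197·0.197 = 0.038809.
Bayes: P(H|data) = 0.197·0.56100 / (0.197·0.56100 + 0.803·0.038809) = 0.11052/0.14168 = 0.7800.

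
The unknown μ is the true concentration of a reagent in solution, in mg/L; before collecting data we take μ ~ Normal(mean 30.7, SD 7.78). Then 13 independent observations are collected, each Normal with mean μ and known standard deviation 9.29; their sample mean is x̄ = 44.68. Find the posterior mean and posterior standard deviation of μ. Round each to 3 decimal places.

Posterior mean ≈ 43.298; posterior SD ≈ 2.446

Prior precision 1/τ₀² = 1/7.78² = 0.0165212; data precision n/σ² = 13/9.29² = 0.150630.
Posterior precision = 0.0165212 + 0.150630 = 0.167151, giving posterior SD = 1/√0.167151 = 2.446.
Posterior mean = (0.0165212·30.7 + 0.150630·44.68) / 0.167151 = 43.298.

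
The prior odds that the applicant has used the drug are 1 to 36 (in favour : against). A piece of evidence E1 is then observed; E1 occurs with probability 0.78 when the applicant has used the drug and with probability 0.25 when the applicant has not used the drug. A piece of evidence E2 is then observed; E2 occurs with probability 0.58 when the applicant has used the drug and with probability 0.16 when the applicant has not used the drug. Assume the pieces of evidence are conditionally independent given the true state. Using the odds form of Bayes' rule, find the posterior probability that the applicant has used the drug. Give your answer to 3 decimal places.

Prior odds = 1/36 = 0.027778.
Likelihood ratio for E1 = 0.78/0.25 = 3.1200.
Likelihood ratio for E2 = 0.58/0.16 = 3.6250.
Posterior odds = prior odds × LR₁ × LR₂ = 0.31417.
Posterior probability = odds/(1+odds) = 0.31417/1.3142 = 0.239.

Posterior probability ≈ 0.239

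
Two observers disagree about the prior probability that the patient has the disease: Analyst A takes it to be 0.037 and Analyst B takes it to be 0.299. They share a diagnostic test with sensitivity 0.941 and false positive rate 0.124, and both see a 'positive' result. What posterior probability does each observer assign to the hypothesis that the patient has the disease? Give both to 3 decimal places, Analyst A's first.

Analyst A: 0.226; Analyst B: 0.764

P('+'|H) = 0.941, P('+'|¬H) = 0.124.
Analyst A: numerator 0.941·0.037 = 0.034817; evidence = 0.034817+0.124·0.963 = 0.15423; posterior = 0.226.
Analyst B: numerator 0.941·0.299 = 0.28136; evidence = 0.28136+0.124·0.701 = 0.36828; posterior = 0.764.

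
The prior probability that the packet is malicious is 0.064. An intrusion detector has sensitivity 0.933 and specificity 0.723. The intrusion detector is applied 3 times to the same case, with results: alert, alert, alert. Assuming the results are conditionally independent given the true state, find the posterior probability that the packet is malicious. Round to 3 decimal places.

Let H be the event that the packet is malicious; start with P(H) = 0.064. P('alert'|H) = 0.933, P('alert'|¬H) = 0.277.
Update on result 1 ('alert'): P(H) ← 0.933·0.0640 / (0.933·0.0640 + 0.277·0.9360) = 0.059712/0.31898 = 0.1872.
Update on result 2 ('alert'): P(H) ← 0.933·0.1872 / (0.933·0.1872 + 0.277·0.8128) = 0.17465/0.39980 = 0.4368.
Update on result 3 ('alert'): P(H) ← 0.933·0.4368 / (0.933·0.4368 + 0.277·0.5632) = 0.40758/0.56357 = 0.7232.

Posterior P(H) ≈ 0.723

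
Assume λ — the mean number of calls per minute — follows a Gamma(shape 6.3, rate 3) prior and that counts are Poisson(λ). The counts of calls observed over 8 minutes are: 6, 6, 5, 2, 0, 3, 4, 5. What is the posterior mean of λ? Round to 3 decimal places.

Posterior mean ≈ 3.391

Total count ∑xᵢ = 31 over n = 8 minutes.
Gamma is conjugate to the Poisson likelihood: posterior is Gamma(shape = 6.3+31 = 37.3, rate = 3+8 = 11).
E[λ | data] = 37.3/11 = 3.391.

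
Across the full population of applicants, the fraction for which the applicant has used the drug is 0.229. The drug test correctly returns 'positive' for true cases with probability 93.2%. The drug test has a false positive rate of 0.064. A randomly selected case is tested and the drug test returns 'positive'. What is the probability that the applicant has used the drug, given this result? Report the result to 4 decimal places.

P(H | E) ≈ 0.8122

Write H for 'the applicant has used the drug'. Prior odds H:¬H = 0.229/0.771 = 0.29702. For the 'positive' outcome, the likelihood ratio is 0.932/0.064 = 14.562.
Posterior odds = 0.29702 × 14.562 = 4.3253, so P(H|E) = 4.3253/(1+4.3253) = 0.8122.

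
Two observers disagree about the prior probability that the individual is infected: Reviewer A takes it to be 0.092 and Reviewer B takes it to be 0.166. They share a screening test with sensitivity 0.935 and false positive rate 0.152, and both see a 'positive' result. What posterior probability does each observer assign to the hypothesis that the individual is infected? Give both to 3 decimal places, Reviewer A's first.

Reviewer A: 0.384; Reviewer B: 0.550

The likelihood ratio for a 'positive' result is 0.935/0.152 = 6.1513.
Reviewer A: prior odds 0.092/0.908 = 0.10132; posterior odds 0.62326; posterior probability 0.384.
Reviewer B: prior odds 0.166/0.834 = 0.19904; posterior odds 1.2244; posterior probability 0.550.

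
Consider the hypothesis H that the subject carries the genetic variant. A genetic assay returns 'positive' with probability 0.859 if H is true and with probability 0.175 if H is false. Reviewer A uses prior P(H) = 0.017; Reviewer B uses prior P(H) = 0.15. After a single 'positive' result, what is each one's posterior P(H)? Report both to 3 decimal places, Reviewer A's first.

The likelihood ratio for a 'positive' result is 0.859/0.175 = 4.9086.
Reviewer A: prior odds 0.017/0.983 = 0.017294; posterior odds 0.084889; posterior probability 0.078.
Reviewer B: prior odds 0.15/0.85 = 0.17647; posterior odds 0.86622; posterior probability 0.464.

Reviewer A: 0.078; Reviewer B: 0.464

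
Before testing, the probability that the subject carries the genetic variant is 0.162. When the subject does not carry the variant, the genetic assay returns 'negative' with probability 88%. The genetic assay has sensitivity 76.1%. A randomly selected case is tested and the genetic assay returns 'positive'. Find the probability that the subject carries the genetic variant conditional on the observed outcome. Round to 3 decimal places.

P(H | E) ≈ 0.551

Write H for 'the subject carries the genetic variant'. Prior odds H:¬H = 0.162/0.838 = 0.19332. For the 'positive' outcome, the likelihood ratio is 0.761/0.12 = 6.3417.
Posterior odds = 0.19332 × 6.3417 = 1.2260, so P(H|E) = 1.2260/(1+1.2260) = 0.551.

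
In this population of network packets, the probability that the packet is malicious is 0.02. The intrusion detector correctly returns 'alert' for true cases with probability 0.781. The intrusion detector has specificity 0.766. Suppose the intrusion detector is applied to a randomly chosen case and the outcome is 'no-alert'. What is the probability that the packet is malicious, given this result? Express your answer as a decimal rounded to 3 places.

P(H | E) ≈ 0.006

Let H be the event that the packet is malicious. P(H) = 0.02, so P(¬H) = 0.98. With E the 'no-alert' result, P(E|H) = 0.219 and P(E|¬H) = 0.766.
P(E) = 0.219·0.02 + 0.766·0.98 = 0.0043800 + 0.75068 = 0.75506.
By Bayes' theorem, P(H|E) = 0.0043800 / 0.75506 = 0.006.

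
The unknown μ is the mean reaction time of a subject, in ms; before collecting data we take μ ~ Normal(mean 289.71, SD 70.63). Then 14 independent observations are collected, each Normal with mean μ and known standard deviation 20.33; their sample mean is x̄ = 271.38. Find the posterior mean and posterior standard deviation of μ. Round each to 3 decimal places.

With known σ, the Normal prior is conjugate. Weight on the data is w = (n/σ²)/(n/σ² + 1/τ₀²) = 0.0338730/(0.0338730+0.00020046) = 0.99412.
Posterior mean = w·x̄ + (1−w)·μ₀ = 0.99412·271.38 + 0.0058831·289.71 = 271.488. Posterior variance = 1/(0.0338730+0.00020046) = 29.3484, so SD = 5.417.

Posterior mean ≈ 271.488; posterior SD ≈ 5.417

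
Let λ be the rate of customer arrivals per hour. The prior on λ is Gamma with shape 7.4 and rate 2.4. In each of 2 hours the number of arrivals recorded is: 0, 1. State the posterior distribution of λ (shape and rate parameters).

Posterior: Gamma(shape=8.4, rate=4.4)

The Poisson likelihood adds the total count to the shape and the number of exposure periods to the rate. Here ∑xᵢ = 1 and n = 2, so shape 7.4→8.4 and rate 2.4→4.4.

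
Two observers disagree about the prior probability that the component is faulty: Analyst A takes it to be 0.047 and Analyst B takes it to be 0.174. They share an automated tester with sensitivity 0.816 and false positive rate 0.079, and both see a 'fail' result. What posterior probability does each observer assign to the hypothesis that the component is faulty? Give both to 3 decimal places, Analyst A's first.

P('+'|H) = 0.816, P('+'|¬H) = 0.079.
Analyst A: numerator 0.816·0.047 = 0.038352; evidence = 0.038352+0.079·0.953 = 0.11364; posterior = 0.337.
Analyst B: numerator 0.816·0.174 = 0.14198; evidence = 0.14198+0.079·0.826 = 0.20724; posterior = 0.685.

Analyst A: 0.337; Analyst B: 0.685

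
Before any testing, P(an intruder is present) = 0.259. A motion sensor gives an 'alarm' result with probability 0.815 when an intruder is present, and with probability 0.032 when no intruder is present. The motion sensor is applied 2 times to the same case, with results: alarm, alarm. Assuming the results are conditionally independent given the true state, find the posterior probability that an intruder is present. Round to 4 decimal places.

Let H be the event that an intruder is present; start with P(H) = 0.259. P('alarm'|H) = 0.815, P('alarm'|¬H) = 0.032.
Update on result 1 ('alarm'): P(H) ← 0.815·0.2590 / (0.815·0.2590 + 0.032·0.7410) = 0.21108/0.23480 = 0.8990.
Update on result 2 ('alarm'): P(H) ← 0.815·0.8990 / (0.815·0.8990 + 0.032·0.1010) = 0.73269/0.73593 = 0.9956.

Posterior P(H) ≈ 0.9956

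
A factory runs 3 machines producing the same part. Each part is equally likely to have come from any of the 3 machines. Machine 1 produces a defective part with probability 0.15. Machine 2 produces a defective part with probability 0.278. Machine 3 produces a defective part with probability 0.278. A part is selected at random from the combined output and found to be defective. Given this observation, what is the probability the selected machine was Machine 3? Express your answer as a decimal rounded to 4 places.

Tabulate prior·likelihood by source: [1] prior 0.333333, lik 0.15, product 0.05000; [2] prior 0.333333, lik 0.278, product 0.09267; [3] prior 0.333333, lik 0.278, product 0.09267.
Normalizing constant = 0.23533; the posterior for Machine 3 is its product over the sum, 0.09267/0.23533 = 0.3938.

Posterior probability ≈ 0.3938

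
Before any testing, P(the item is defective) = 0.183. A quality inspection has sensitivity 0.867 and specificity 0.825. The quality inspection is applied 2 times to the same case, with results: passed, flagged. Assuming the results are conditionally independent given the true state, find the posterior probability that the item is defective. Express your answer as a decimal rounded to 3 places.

Posterior P(H) ≈ 0.152

Let H be the event that the item is defective; start with P(H) = 0.183. P('flagged'|H) = 0.867, P('flagged'|¬H) = 0.175.
Update on result 1 ('passed'): P(H) ← 0.133·0.1830 / (0.133·0.1830 + 0.825·0.8170) = 0.024339/0.69836 = 0.0349.
Update on result 2 ('flagged'): P(H) ← 0.867·0.0349 / (0.867·0.0349 + 0.175·0.9651) = 0.030216/0.19912 = 0.1518.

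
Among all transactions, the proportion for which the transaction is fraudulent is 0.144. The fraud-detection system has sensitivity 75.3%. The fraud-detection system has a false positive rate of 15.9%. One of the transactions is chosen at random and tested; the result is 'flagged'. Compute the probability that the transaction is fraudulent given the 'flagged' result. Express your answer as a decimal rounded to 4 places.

P(H | E) ≈ 0.4434

Write H for 'the transaction is fraudulent'. Prior odds H:¬H = 0.144/0.856 = 0.16822. For the 'flagged' outcome, the likelihood ratio is 0.753/0.159 = 4.7358.
Posterior odds = 0.16822 × 4.7358 = 0.79668, so P(H|E) = 0.79668/(1+0.79668) = 0.4434.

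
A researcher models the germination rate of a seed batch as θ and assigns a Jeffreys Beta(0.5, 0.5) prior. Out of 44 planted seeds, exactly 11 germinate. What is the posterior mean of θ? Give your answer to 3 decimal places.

Posterior mean ≈ 0.256

Observing 11 successes and 33 failures updates Beta(0.5, 0.5) by adding the success and failure counts to the two shape parameters: α = 0.5+11 = 11.5, β = 0.5+33 = 33.5.
Posterior mean = α/(α+β) = 11.5/45 = 0.256.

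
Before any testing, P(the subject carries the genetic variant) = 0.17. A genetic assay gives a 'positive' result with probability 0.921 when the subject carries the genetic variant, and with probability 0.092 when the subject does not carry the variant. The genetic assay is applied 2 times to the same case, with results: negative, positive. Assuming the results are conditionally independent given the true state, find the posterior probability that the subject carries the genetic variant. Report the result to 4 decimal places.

With H the event that the subject carries the genetic variant, the joint likelihood of the observed sequence is P(data|H) = 0.079·0.921 = 0.072759 and P(data|¬H) = 0.908·0.092 = 0.083536.
Bayes: P(H|data) = 0.17·0.072759 / (0.17·0.072759 + 0.83·0.083536) = 0.012369/0.081704 = 0.1514.

Posterior P(H) ≈ 0.1514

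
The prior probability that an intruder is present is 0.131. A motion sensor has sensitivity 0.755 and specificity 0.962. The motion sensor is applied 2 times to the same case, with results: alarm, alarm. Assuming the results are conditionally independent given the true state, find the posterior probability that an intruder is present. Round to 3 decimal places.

Posterior P(H) ≈ 0.983

Let H be the event that an intruder is present; start with P(H) = 0.131. P('alarm'|H) = 0.755, P('alarm'|¬H) = 0.038.
Update on result 1 ('alarm'): P(H) ← 0.755·0.1310 / (0.755·0.1310 + 0.038·0.8690) = 0.098905/0.13193 = 0.7497.
Update on result 2 ('alarm'): P(H) ← 0.755·0.7497 / (0.755·0.7497 + 0.038·0.2503) = 0.56602/0.57553 = 0.9835.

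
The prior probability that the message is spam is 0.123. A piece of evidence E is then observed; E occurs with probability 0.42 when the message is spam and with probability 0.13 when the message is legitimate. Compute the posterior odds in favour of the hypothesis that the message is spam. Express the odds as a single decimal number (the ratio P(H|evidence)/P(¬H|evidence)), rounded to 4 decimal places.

Posterior odds ≈ 0.4531

Prior odds = 0.123/(1−0.123) = 0.14025.
Likelihood ratio for E = 0.42/0.13 = 3.2308.
Posterior odds = prior odds × LR = 0.45312.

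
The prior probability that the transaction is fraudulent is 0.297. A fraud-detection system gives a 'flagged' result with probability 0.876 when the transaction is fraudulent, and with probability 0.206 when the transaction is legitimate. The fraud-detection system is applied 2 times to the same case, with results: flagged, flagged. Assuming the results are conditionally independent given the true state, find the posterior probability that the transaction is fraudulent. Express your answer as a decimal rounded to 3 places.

With H the event that the transaction is fraudulent, the joint likelihood of the observed sequence is P(data|H) = 0.876·0.876 = 0.76738 and P(data|¬H) = 0.206·0.206 = 0.042436.
Bayes: P(H|data) = 0.297·0.76738 / (0.297·0.76738 + 0.703·0.042436) = 0.22791/0.25774 = 0.8843.

Posterior P(H) ≈ 0.884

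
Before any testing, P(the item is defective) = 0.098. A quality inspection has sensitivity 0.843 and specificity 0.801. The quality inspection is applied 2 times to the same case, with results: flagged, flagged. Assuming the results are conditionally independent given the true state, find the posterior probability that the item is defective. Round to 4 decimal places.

Posterior P(H) ≈ 0.6610

With H the event that the item is defective, the joint likelihood of the observed sequence is P(data|H) = 0.843·0.843 = 0.71065 and P(data|¬H) = 0.199·0.199 = 0.039601.
Bayes: P(H|data) = 0.098·0.71065 / (0.098·0.71065 + 0.902·0.039601) = 0.069644/0.10536 = 0.6610.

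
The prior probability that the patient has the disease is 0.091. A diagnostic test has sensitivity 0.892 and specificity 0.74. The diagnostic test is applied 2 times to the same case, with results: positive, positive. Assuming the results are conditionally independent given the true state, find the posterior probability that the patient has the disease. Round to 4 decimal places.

Posterior P(H) ≈ 0.5409

Let H be the event that the patient has the disease; start with P(H) = 0.091. P('positive'|H) = 0.892, P('positive'|¬H) = 0.26.
Update on result 1 ('positive'): P(H) ← 0.892·0.0910 / (0.892·0.0910 + 0.26·0.9090) = 0.081172/0.31751 = 0.2557.
Update on result 2 ('positive'): P(H) ← 0.892·0.2557 / (0.892·0.2557 + 0.26·0.7443) = 0.22804/0.42157 = 0.5409.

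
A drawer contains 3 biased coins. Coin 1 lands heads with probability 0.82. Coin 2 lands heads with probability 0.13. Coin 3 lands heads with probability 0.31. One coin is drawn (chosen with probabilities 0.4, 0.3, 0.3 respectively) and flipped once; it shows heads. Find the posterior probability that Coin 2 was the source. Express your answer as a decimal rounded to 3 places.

P(heads|C1) = 0.82; P(heads|C2) = 0.13; P(heads|C3) = 0.31.
Prior × likelihood for each source: 0.4·0.82=0.3280, 0.3·0.13=0.03900, 0.3·0.31=0.09300. Summing gives P(heads) = 0.46000.
P(Coin 2 | heads) = 0.03900 / 0.46000 = 0.085.

Posterior probability ≈ 0.085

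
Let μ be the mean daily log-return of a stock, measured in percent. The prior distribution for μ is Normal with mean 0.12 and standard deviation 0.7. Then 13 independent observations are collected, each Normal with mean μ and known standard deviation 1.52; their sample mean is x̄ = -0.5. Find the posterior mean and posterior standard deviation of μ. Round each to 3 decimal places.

Posterior mean ≈ -0.335; posterior SD ≈ 0.361

With known σ, the Normal prior is conjugate. Weight on the data is w = (n/σ²)/(n/σ² + 1/τ₀²) = 5.62673/(5.62673+2.04082) = 0.73384.
Posterior mean = w·x̄ + (1−w)·μ₀ = 0.73384·-0.5 + 0.26616·0.12 = -0.335. Posterior variance = 1/(5.62673+2.04082) = 0.130420, so SD = 0.361.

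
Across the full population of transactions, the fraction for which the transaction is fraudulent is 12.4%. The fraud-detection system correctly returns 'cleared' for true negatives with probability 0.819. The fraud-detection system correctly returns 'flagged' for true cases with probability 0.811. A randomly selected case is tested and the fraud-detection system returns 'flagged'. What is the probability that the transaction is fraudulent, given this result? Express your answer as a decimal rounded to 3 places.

P(H | E) ≈ 0.388

Write H for 'the transaction is fraudulent'. Prior odds H:¬H = 0.124/0.876 = 0.14155. For the 'flagged' outcome, the likelihood ratio is 0.811/0.181 = 4.4807.
Posterior odds = 0.14155 × 4.4807 = 0.63425, so P(H|E) = 0.63425/(1+0.63425) = 0.388.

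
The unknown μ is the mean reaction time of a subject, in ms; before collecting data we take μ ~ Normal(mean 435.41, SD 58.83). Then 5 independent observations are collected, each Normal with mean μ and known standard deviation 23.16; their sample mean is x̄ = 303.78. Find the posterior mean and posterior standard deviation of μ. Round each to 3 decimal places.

Prior precision 1/τ₀² = 1/58.83² = 0.00028894; data precision n/σ² = 5/23.16² = 0.00932165.
Posterior precision = 0.00028894 + 0.00932165 = 0.00961059, giving posterior SD = 1/√0.00961059 = 10.201.
Posterior mean = (0.00028894·435.41 + 0.00932165·303.78) / 0.00961059 = 307.737.

Posterior mean ≈ 307.737; posterior SD ≈ 10.201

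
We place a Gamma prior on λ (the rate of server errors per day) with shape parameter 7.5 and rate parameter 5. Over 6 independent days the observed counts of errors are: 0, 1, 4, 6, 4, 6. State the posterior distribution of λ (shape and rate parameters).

The Poisson likelihood adds the total count to the shape and the number of exposure periods to the rate. Here ∑xᵢ = 21 and n = 6, so shape 7.5→28.5 and rate 5→11.

Posterior: Gamma(shape=28.5, rate=11)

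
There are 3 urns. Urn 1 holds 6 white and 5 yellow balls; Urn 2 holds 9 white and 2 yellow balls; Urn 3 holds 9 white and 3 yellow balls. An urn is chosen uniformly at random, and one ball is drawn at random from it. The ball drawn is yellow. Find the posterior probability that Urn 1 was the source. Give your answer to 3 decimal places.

Tabulate prior·likelihood by source: [1] prior 0.333333, lik 0.4545, product 0.1515; [2] prior 0.333333, lik 0.1818, product 0.06061; [3] prior 0.333333, lik 0.25, product 0.08333.
Normalizing constant = 0.29545; the posterior for Urn 1 is its product over the sum, 0.1515/0.29545 = 0.513.

Posterior probability ≈ 0.513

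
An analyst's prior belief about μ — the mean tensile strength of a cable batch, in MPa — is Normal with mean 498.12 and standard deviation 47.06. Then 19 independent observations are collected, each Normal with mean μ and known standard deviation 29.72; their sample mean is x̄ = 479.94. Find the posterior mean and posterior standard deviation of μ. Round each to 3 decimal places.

Posterior mean ≈ 480.314; posterior SD ≈ 6.748

Prior precision 1/τ₀² = 1/47.06² = 0.00045154; data precision n/σ² = 19/29.72² = 0.0215108.
Posterior precision = 0.00045154 + 0.0215108 = 0.0219623, giving posterior SD = 1/√0.0219623 = 6.748.
Posterior mean = (0.00045154·498.12 + 0.0215108·479.94) / 0.0219623 = 480.314.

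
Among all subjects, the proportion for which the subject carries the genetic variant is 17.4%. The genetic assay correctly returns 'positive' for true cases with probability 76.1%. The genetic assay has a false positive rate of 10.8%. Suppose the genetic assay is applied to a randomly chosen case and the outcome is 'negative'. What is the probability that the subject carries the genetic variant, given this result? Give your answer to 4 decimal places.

P(H | E) ≈ 0.0534

Write H for 'the subject carries the genetic variant'. Prior odds H:¬H = 0.174/0.826 = 0.21065. For the 'negative' outcome, the likelihood ratio is 0.239/0.892 = 0.26794.
Posterior odds = 0.21065 × 0.26794 = 0.056442, so P(H|E) = 0.056442/(1+0.056442) = 0.0534.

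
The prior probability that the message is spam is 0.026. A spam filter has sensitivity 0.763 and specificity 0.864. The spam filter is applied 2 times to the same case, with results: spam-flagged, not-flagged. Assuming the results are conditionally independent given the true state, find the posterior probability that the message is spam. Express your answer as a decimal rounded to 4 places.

Posterior P(H) ≈ 0.0395

With H the event that the message is spam, the joint likelihood of the observed sequence is P(data|H) = 0.763·0.237 = 0.18083 and P(data|¬H) = 0.136·0.864 = 0.11750.
Bayes: P(H|data) = 0.026·0.18083 / (0.026·0.18083 + 0.974·0.11750) = 0.0047016/0.11915 = 0.0395.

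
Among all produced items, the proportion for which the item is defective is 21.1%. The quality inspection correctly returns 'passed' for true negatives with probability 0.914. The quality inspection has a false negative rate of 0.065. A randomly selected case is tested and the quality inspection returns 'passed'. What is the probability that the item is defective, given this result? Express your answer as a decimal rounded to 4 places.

P(H | E) ≈ 0.0187

Let H be the event that the item is defective. P(H) = 0.211, so P(¬H) = 0.789. With E the 'passed' result, P(E|H) = 0.065 and P(E|¬H) = 0.914.
P(E) = 0.065·0.211 + 0.914·0.789 = 0.013715 + 0.72115 = 0.73486.
By Bayes' theorem, P(H|E) = 0.013715 / 0.73486 = 0.0187.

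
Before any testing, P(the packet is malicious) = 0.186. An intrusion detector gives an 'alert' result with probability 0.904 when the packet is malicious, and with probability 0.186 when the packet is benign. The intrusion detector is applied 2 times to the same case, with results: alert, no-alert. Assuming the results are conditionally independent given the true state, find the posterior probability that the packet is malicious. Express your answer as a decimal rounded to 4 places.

Posterior P(H) ≈ 0.1158

Let H be the event that the packet is malicious; start with P(H) = 0.186. P('alert'|H) = 0.904, P('alert'|¬H) = 0.186.
Update on result 1 ('alert'): P(H) ← 0.904·0.1860 / (0.904·0.1860 + 0.186·0.8140) = 0.16814/0.31955 = 0.5262.
Update on result 2 ('no-alert'): P(H) ← 0.096·0.5262 / (0.096·0.5262 + 0.814·0.4738) = 0.050515/0.43619 = 0.1158.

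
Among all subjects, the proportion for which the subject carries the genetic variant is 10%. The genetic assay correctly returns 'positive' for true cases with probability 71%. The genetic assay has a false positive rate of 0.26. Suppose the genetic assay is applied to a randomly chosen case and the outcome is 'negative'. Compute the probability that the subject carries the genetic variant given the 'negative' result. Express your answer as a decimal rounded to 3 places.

Let H be the event that the subject carries the genetic variant. P(H) = 0.1, so P(¬H) = 0.9. With E the 'negative' result, P(E|H) = 0.29 and P(E|¬H) = 0.74.
P(E) = 0.29·0.1 + 0.74·0.9 = 0.029000 + 0.66600 = 0.69500.
By Bayes' theorem, P(H|E) = 0.029000 / 0.69500 = 0.042.

P(H | E) ≈ 0.042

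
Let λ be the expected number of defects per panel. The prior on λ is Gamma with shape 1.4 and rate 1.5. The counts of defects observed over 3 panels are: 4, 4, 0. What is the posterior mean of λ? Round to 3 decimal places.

Total count ∑xᵢ = 8 over n = 3 panels.
Gamma is conjugate to the Poisson likelihood: posterior is Gamma(shape = 1.4+8 = 9.4, rate = 1.5+3 = 4.5).
E[λ | data] = 9.4/4.5 = 2.089.

Posterior mean ≈ 2.089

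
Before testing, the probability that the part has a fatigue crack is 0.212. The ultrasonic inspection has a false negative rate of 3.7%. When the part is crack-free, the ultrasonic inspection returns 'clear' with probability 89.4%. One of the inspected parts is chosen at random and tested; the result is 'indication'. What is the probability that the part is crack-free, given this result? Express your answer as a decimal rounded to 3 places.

P(¬H | E) ≈ 0.290

Write H for 'the part has a fatigue crack'. Prior odds H:¬H = 0.212/0.788 = 0.26904. For the 'indication' outcome, the likelihood ratio is 0.963/0.106 = 9.0849.
Posterior odds = 0.26904 × 9.0849 = 2.4442, so P(H|E) = 2.4442/(1+2.4442) = 0.710. Then P(¬H|E) = 1 − 0.710 = 0.290.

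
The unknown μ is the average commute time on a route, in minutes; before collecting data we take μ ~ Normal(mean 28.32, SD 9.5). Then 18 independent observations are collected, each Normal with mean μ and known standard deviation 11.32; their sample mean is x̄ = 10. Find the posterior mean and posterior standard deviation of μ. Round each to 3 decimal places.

Prior precision 1/τ₀² = 1/9.5² = 0.0110803; data precision n/σ² = 18/11.32² = 0.140469.
Posterior precision = 0.0110803 + 0.140469 = 0.151549, giving posterior SD = 1/√0.151549 = 2.569.
Posterior mean = (0.0110803·28.32 + 0.140469·10) / 0.151549 = 11.339.

Posterior mean ≈ 11.339; posterior SD ≈ 2.569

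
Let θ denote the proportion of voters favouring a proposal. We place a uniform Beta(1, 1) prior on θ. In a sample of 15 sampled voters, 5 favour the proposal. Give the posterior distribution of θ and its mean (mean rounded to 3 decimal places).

Posterior: Beta(6, 11); mean ≈ 0.353

The binomial likelihood is conjugate to the Beta prior: with 5 successes and 10 failures, the posterior is Beta(1+5, 1+10) = Beta(6, 11).
E[θ | data] = 6/(6+11) = 0.353.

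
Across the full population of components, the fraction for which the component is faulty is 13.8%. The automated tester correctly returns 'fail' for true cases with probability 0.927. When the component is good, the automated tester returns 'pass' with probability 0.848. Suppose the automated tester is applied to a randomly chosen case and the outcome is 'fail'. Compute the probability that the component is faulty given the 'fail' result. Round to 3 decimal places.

P(H | E) ≈ 0.494

Let H be the event that the component is faulty. P(H) = 0.138, so P(¬H) = 0.862. With E the 'fail' result, P(E|H) = 0.927 and P(E|¬H) = 0.152.
P(E) = 0.927·0.138 + 0.152·0.862 = 0.12793 + 0.13102 = 0.25895.
By Bayes' theorem, P(H|E) = 0.12793 / 0.25895 = 0.494.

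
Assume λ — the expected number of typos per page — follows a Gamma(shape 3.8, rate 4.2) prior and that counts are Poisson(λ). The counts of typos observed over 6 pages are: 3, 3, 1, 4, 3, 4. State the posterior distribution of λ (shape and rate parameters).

Posterior: Gamma(shape=21.8, rate=10.2)

The Poisson likelihood adds the total count to the shape and the number of exposure periods to the rate. Here ∑xᵢ = 18 and n = 6, so shape 3.8→21.8 and rate 4.2→10.2.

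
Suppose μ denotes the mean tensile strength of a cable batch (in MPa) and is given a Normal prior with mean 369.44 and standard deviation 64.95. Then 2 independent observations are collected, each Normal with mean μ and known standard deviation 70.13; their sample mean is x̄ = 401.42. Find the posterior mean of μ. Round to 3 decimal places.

Prior precision 1/τ₀² = 1/64.95² = 0.00023705; data precision n/σ² = 2/70.13² = 0.00040665.
Posterior precision = 0.00023705 + 0.00040665 = 0.00064370.
Posterior mean = (0.00023705·369.44 + 0.00040665·401.42) / 0.00064370 = 389.643.

Posterior mean ≈ 389.643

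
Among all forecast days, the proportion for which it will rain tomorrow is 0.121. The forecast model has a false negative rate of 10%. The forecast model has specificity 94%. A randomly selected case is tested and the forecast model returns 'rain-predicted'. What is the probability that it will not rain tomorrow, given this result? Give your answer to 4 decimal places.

Let H be the event that it will rain tomorrow. P(H) = 0.121, so P(¬H) = 0.879. With E the 'rain-predicted' result, P(E|H) = 0.9 and P(E|¬H) = 0.06.
P(E) = 0.9·0.121 + 0.06·0.879 = 0.10890 + 0.052740 = 0.16164.
By Bayes' theorem, P(H|E) = 0.10890 / 0.16164 = 0.6737. Hence P(¬H|E) = 1 − 0.6737 = 0.3263.

P(¬H | E) ≈ 0.3263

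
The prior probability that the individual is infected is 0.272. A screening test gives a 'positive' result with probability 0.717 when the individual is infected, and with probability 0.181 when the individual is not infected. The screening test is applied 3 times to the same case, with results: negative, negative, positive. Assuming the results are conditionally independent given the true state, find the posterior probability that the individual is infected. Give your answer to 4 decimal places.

With H the event that the individual is infected, the joint likelihood of the observed sequence is P(data|H) = 0.283·0.283·0.717 = 0.057424 and P(data|¬H) = 0.819·0.819·0.181 = 0.12141.
Bayes: P(H|data) = 0.272·0.057424 / (0.272·0.057424 + 0.728·0.12141) = 0.015619/0.10400 = 0.1502.

Posterior P(H) ≈ 0.1502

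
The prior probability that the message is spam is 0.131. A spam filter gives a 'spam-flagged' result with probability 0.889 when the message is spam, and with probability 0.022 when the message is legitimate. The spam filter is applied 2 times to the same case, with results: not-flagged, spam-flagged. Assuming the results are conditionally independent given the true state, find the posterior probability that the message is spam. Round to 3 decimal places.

Posterior P(H) ≈ 0.409

With H the event that the message is spam, the joint likelihood of the observed sequence is P(data|H) = 0.111·0.889 = 0.098679 and P(data|¬H) = 0.978·0.022 = 0.021516.
Bayes: P(H|data) = 0.131·0.098679 / (0.131·0.098679 + 0.869·0.021516) = 0.012927/0.031624 = 0.4088.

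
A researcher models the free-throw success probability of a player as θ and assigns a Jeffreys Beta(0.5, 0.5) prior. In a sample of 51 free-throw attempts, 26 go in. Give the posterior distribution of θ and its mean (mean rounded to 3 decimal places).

Posterior: Beta(26.5, 25.5); mean ≈ 0.510

The binomial likelihood is conjugate to the Beta prior: with 26 successes and 25 failures, the posterior is Beta(0.5+26, 0.5+25) = Beta(26.5, 25.5).
Posterior mean = α/(α+β) = 26.5/52 = 0.510.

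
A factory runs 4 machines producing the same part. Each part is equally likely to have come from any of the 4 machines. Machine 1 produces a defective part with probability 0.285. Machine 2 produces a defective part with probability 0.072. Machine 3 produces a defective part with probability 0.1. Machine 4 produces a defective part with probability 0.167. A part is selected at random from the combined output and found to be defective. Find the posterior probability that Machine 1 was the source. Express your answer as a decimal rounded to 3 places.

Posterior probability ≈ 0.457

P(defective|M1) = 0.285; P(defective|M2) = 0.072; P(defective|M3) = 0.1; P(defective|M4) = 0.167.
Prior × likelihood for each source: 0.25·0.285=0.07125, 0.25·0.072=0.01800, 0.25·0.1=0.02500, 0.25·0.167=0.04175. Summing gives P(defective) = 0.15600.
P(Machine 1 | defective) = 0.07125 / 0.15600 = 0.457.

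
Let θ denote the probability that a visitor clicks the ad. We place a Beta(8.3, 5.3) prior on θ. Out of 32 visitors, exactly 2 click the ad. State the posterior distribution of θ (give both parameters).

Posterior: Beta(10.3, 35.3)

Observing 2 successes and 30 failures updates Beta(8.3, 5.3) by adding the success and failure counts to the two shape parameters: α = 8.3+2 = 10.3, β = 5.3+30 = 35.3.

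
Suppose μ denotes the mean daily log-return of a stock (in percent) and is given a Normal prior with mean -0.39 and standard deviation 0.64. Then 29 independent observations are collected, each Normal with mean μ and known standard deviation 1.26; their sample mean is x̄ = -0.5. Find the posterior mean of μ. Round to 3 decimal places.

Posterior mean ≈ -0.487

With known σ, the Normal prior is conjugate. Weight on the data is w = (n/σ²)/(n/σ² + 1/τ₀²) = 18.2666/(18.2666+2.44141) = 0.88210.
Posterior mean = w·x̄ + (1−w)·μ₀ = 0.88210·-0.5 + 0.11790·-0.39 = -0.487.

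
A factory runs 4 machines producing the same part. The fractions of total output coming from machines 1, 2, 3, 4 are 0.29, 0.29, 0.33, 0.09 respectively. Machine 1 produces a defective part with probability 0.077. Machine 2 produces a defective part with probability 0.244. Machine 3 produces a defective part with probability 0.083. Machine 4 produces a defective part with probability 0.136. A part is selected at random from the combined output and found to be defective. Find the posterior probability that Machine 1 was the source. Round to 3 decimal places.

P(defective|M1) = 0.077; P(defective|M2) = 0.244; P(defective|M3) = 0.083; P(defective|M4) = 0.136.
Prior × likelihood for each source: 0.29·0.077=0.02233, 0.29·0.244=0.07076, 0.33·0.083=0.02739, 0.09·0.136=0.01224. Summing gives P(defective) = 0.13272.
P(Machine 1 | defective) = 0.02233 / 0.13272 = 0.168.

Posterior probability ≈ 0.168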